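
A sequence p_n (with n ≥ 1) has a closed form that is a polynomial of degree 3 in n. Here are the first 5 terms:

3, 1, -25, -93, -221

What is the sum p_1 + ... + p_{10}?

-6720

1st diffs: -2, -26, -68, -128.
2nd diffs: -24, -42, -60.
3rd diffs: -18, -18 (constant).
Newton forward-difference form: p_n = 3 + (-2)·C(n-1,1) + (-24)·C(n-1,2) + (-18)·C(n-1,3).
Continuing: …, -427, -729, -1145, -1693, …, p_{10} = -2391.
Summing n = 1..10 (10 terms) gives -6720.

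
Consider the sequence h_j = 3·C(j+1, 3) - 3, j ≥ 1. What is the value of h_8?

C(9, 3) = 84, so h_8 = 249.

249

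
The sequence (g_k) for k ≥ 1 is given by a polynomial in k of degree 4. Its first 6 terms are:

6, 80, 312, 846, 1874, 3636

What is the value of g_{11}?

1st diffs: 74, 232, 534, 1028, 1762.
2nd diffs: 158, 302, 494, 734.
3rd diffs: 144, 192, 240.
4th diffs: 48, 48 (constant).
Newton forward-difference form: g_k = 6 + 74·C(k-1,1) + 158·C(k-1,2) + 144·C(k-1,3) + 48·C(k-1,4).
At k = 11: k-1 = 10, so g_{11} = 6 + 740 + 7110 + 17280 + 10080 = 35216.

35216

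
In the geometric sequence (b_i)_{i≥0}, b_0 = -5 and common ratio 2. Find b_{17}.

b_i = (-5)·2^(i-0).
b_{17} = (-5)·2^17 = -655360.

-655360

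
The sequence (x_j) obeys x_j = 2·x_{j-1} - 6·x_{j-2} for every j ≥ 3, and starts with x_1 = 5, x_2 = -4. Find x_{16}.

2673920

x_3 = -38, x_4 = -52, x_5 = 124, …, x_{13} = -100928, x_{14} = -731392, x_{15} = -857216, x_{16} = 2673920.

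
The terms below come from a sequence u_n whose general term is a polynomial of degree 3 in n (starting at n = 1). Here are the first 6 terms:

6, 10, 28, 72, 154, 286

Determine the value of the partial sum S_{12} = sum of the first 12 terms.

1st diffs: 4, 18, 44, 82, 132.
2nd diffs: 14, 26, 38, 50.
3rd diffs: 12, 12, 12 (constant).
Newton forward-difference form: u_n = 6 + 4·C(n-1,1) + 14·C(n-1,2) + 12·C(n-1,3).
Continuing: …, 480, 748, 1102, 1554, …, u_{12} = 2800.
Summing n = 1..12 (12 terms) gives 9356.

9356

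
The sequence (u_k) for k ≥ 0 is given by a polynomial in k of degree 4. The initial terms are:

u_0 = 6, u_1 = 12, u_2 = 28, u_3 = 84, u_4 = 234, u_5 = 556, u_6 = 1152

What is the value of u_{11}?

13492

1st diffs: 6, 16, 56, 150, 322, 596.
2nd diffs: 10, 40, 94, 172, 274.
3rd diffs: 30, 54, 78, 102.
4th diffs: 24, 24, 24 (constant).
Newton forward-difference form: u_k = 6 + 6·C(k,1) + 10·C(k,2) + 30·C(k,3) + 24·C(k,4).
At k = 11: k = 11, so u_{11} = 6 + 66 + 550 + 4950 + 7920 = 13492.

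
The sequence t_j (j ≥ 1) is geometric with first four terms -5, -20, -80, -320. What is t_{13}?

-83886080

Common ratio r = 4.
t_j = (-5)·4^(j-1).
t_{13} = (-5)·4^12 = -83886080.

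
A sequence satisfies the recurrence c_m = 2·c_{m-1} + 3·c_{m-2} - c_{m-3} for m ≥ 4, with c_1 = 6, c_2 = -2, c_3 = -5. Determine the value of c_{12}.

Step forward from the initial values:
c_4 = -22, c_5 = -57, c_6 = -175, c_7 = -499, c_8 = -1466, c_9 = -4254, c_{10} = -12407, c_{11} = -36110, c_{12} = -105187.

-105187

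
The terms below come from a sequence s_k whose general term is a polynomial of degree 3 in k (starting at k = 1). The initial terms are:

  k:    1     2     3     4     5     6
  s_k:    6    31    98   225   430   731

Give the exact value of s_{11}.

4306

1st diffs: 25, 67, 127, 205, 301.
2nd diffs: 42, 60, 78, 96.
3rd diffs: 18, 18, 18 (constant).
So s_k = 3k^3 + 3k^2 - 5k + 5.
Evaluating at k = 11 gives s_{11} = 4306.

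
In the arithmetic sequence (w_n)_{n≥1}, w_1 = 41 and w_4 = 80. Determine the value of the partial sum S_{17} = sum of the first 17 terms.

Common difference d = (80 - 41) / (4 - 1) = 13.
w_n = 41 + (n - 1)·13.
w_{17} = 249; S = 17·(41 + 249)/2 = 2465.

2465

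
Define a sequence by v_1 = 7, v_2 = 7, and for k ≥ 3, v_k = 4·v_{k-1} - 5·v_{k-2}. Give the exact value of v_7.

-1127

Applying the relation repeatedly:
v_3 = -7; v_4 = -63; v_5 = -217; v_6 = -553; v_7 = -1127.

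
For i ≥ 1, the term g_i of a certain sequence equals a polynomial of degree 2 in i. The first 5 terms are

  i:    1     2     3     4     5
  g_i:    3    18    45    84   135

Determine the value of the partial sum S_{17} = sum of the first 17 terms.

1st diffs: 15, 27, 39, 51.
2nd diffs: 12, 12, 12 (constant).
Newton forward-difference form: g_i = 3 + 15·C(i-1,1) + 12·C(i-1,2).
Continuing: …, 198, 273, 360, 459, …, g_{17} = 1683.
Summing i = 1..17 (17 terms) gives 10251.

10251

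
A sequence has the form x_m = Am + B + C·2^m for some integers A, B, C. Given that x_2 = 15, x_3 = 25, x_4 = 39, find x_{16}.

65631

At m = 2, 3, 4: 2A + B + 4C = 15; 3A + B + 8C = 25; 4A + B + 16C = 39.
Subtracting the first from the second: A + 4C = 10.
Subtracting the second from the third: A + 8C = 14.
Solving: C = 1, A = 6, then B = -1.
Therefore x_{16} = 96 + (-1) + 1·65536 = 65631.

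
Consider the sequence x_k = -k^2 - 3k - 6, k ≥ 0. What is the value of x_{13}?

x_{13} = -1·13^2 - 3·13 - 6 = -214.

-214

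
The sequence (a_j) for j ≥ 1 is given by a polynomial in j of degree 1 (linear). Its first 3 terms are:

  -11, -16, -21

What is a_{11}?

1st diffs: -5, -5 (constant).
So a_j = -5j - 6.
Evaluating at j = 11 gives a_{11} = -61.

-61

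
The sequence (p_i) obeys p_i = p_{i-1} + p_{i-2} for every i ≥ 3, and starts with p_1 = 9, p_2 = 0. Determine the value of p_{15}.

2097

Compute successive terms:
p_3 = 9; p_4 = 9; p_5 = 18; …; p_{12} = 495; p_{13} = 801; p_{14} = 1296; p_{15} = 2097.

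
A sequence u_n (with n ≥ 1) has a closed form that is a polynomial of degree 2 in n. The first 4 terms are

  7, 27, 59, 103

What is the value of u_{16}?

1st diffs: 20, 32, 44.
2nd diffs: 12, 12 (constant).
So u_n = 6n^2 + 2n - 1.
Evaluating at n = 16 gives u_{16} = 1567.

1567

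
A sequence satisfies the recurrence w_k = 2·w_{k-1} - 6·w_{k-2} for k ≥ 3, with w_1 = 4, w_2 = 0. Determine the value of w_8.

-1344

w_3 = -24  w_4 = -48  w_5 = 48  w_6 = 384  w_7 = 480  w_8 = -1344.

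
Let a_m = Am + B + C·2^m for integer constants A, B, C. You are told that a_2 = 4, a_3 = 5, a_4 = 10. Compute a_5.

23

Plug in m = 2, 3, 4: 2A + B + 4C = 4; 3A + B + 8C = 5; 4A + B + 16C = 10.
Subtracting the first from the second: A + 4C = 1.
Subtracting the second from the third: A + 8C = 5.
Solving: C = 1, A = -3, then B = 6.
Therefore a_5 = -15 + 6 + 1·32 = 23.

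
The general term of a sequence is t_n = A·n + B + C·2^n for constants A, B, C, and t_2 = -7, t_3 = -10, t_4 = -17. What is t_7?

-126

The three given values yield: 2A + B + 4C = -7; 3A + B + 8C = -10; 4A + B + 16C = -17.
Subtracting the first from the second: A + 4C = -3.
Subtracting the second from the third: A + 8C = -7.
Solving: C = -1, A = 1, then B = -5.
Hence t_7 = 1·7 + (-5) + (-1)·128 = -126.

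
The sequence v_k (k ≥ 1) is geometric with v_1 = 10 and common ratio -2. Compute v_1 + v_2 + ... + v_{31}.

v_k = 10·(-2)^(k-1).
S = 10·((-2)^31 - 1)/(-2 - 1) = 10·(-2147483648 - 1)/(-3) = 7158278830.

7158278830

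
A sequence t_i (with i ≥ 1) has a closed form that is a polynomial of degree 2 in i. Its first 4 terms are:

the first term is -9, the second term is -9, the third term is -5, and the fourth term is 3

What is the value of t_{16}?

411

1st diffs: 0, 4, 8.
2nd diffs: 4, 4 (constant).
Newton forward-difference form: t_i = -9 + 4·C(i-1,2).
At i = 16: i-1 = 15, so t_{16} = -9 + 420 = 411.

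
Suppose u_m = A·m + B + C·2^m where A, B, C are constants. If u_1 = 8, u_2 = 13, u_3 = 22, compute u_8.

The three given values yield: A + B + 2C = 8; 2A + B + 4C = 13; 3A + B + 8C = 22.
Subtracting the first from the second: A + 2C = 5.
Subtracting the second from the third: A + 4C = 9.
Solving: C = 2, A = 1, then B = 3.
Hence u_8 = 1·8 + 3 + 2·256 = 523.

523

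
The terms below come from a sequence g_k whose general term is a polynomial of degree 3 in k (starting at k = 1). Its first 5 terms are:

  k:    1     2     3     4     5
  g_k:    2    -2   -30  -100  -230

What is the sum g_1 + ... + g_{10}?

-6820

1st diffs: -4, -28, -70, -130.
2nd diffs: -24, -42, -60.
3rd diffs: -18, -18 (constant).
Newton forward-difference form: g_k = 2 + (-4)·C(k-1,1) + (-24)·C(k-1,2) + (-18)·C(k-1,3).
Continuing: …, -438, -742, -1160, -1710, …, g_{10} = -2410.
Summing k = 1..10 (10 terms) gives -6820.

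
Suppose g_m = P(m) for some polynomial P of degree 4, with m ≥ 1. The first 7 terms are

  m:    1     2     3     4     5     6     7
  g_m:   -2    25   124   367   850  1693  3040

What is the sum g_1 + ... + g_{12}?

72246

1st diffs: 27, 99, 243, 483, 843, 1347.
2nd diffs: 72, 144, 240, 360, 504.
3rd diffs: 72, 96, 120, 144.
4th diffs: 24, 24, 24 (constant).
So g_m = m^4 + 2m^3 - m^2 + m - 5.
Continuing: …, 5059, 7942, 11905, 17188, …, g_{12} = 24055.
Summing m = 1..12 (12 terms) gives 72246.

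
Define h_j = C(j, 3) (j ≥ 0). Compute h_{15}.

C(15, 3) = 455, so h_{15} = 455.

455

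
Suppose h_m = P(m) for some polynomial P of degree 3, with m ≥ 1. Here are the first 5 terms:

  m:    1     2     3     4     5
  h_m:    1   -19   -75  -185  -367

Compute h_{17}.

1st diffs: -20, -56, -110, -182.
2nd diffs: -36, -54, -72.
3rd diffs: -18, -18 (constant).
Newton forward-difference form: h_m = 1 + (-20)·C(m-1,1) + (-36)·C(m-1,2) + (-18)·C(m-1,3).
At m = 17: m-1 = 16, so h_{17} = 1 - 320 - 4320 - 10080 = -14719.

-14719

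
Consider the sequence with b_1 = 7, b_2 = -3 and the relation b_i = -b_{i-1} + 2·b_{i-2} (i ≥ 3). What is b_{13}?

13657

Compute successive terms:
b_3 = 17  b_4 = -23  b_5 = 57  …  b_{10} = -1703  b_{11} = 3417  b_{12} = -6823  b_{13} = 13657.
(Characteristic roots are 1 and -2.)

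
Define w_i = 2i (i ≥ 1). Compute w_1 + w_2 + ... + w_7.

Over i = 1..7: Σi = 28.
Total = (2)·28 = 56.

56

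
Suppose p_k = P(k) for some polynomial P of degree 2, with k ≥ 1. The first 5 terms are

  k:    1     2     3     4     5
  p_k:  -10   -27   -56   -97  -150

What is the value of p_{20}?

1st diffs: -17, -29, -41, -53.
2nd diffs: -12, -12, -12 (constant).
So p_k = -6k^2 + k - 5.
Evaluating at k = 20 gives p_{20} = -2385.

-2385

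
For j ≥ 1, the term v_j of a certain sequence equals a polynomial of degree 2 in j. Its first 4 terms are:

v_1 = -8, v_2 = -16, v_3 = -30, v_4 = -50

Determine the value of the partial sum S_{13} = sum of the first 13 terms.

1st diffs: -8, -14, -20.
2nd diffs: -6, -6 (constant).
Newton forward-difference form: v_j = -8 + (-8)·C(j-1,1) + (-6)·C(j-1,2).
Continuing: …, -76, -108, -146, -190, …, v_{13} = -500.
Summing j = 1..13 (13 terms) gives -2444.

-2444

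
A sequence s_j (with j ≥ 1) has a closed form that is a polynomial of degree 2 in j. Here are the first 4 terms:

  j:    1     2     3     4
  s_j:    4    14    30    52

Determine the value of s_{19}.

1102

1st diffs: 10, 16, 22.
2nd diffs: 6, 6 (constant).
Newton forward-difference form: s_j = 4 + 10·C(j-1,1) + 6·C(j-1,2).
At j = 19: j-1 = 18, so s_{19} = 4 + 180 + 918 = 1102.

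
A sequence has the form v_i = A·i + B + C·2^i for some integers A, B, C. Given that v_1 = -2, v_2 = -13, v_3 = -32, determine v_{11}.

-8216

Write the equations: A + B + 2C = -2; 2A + B + 4C = -13; 3A + B + 8C = -32.
Subtracting the first from the second: A + 2C = -11.
Subtracting the second from the third: A + 4C = -19.
Solving: C = -4, A = -3, then B = 9.
So v_i = -3·i + 9 + (-4)·2^i; at i=11 this is -8216.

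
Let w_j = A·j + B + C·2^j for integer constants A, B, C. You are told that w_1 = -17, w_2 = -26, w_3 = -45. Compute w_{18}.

Write the equations: A + B + 2C = -17; 2A + B + 4C = -26; 3A + B + 8C = -45.
Subtracting the first from the second: A + 2C = -9.
Subtracting the second from the third: A + 4C = -19.
Solving: C = -5, A = 1, then B = -8.
So w_j = 1·j + (-8) + (-5)·2^j; at j=18 this is -1310710.

-1310710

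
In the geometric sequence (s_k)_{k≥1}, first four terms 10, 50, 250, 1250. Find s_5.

Common ratio r = 5.
s_k = 10·5^(k-1).
s_5 = 10·5^4 = 6250.

6250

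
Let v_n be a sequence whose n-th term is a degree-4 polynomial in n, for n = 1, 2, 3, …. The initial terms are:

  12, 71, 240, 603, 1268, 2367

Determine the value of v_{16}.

1st diffs: 59, 169, 363, 665, 1099.
2nd diffs: 110, 194, 302, 434.
3rd diffs: 84, 108, 132.
4th diffs: 24, 24 (constant).
Newton forward-difference form: v_n = 12 + 59·C(n-1,1) + 110·C(n-1,2) + 84·C(n-1,3) + 24·C(n-1,4).
At n = 16: n-1 = 15, so v_{16} = 12 + 885 + 11550 + 38220 + 32760 = 83427.

83427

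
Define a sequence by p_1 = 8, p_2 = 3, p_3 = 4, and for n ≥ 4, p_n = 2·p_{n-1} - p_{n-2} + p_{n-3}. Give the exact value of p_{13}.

p_4 = 13, p_5 = 25, p_6 = 41, p_7 = 70, p_8 = 124, p_9 = 219, p_{10} = 384, p_{11} = 673, p_{12} = 1181, p_{13} = 2073.

2073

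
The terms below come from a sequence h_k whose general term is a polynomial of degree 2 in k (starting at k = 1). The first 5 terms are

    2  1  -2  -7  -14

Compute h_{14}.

-167

1st diffs: -1, -3, -5, -7.
2nd diffs: -2, -2, -2 (constant).
So h_k = -k^2 + 2k + 1.
Evaluating at k = 14 gives h_{14} = -167.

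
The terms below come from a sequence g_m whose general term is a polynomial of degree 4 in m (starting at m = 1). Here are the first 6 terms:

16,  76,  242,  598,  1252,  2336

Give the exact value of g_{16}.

83026

1st diffs: 60, 166, 356, 654, 1084.
2nd diffs: 106, 190, 298, 430.
3rd diffs: 84, 108, 132.
4th diffs: 24, 24 (constant).
So g_m = m^4 + 4m^3 + 4m^2 + 5m + 2.
Evaluating at m = 16 gives g_{16} = 83026.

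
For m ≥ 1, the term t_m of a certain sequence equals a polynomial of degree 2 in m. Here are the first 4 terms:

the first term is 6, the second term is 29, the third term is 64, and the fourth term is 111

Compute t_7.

324

1st diffs: 23, 35, 47.
2nd diffs: 12, 12 (constant).
Newton forward-difference form: t_m = 6 + 23·C(m-1,1) + 12·C(m-1,2).
At m = 7: m-1 = 6, so t_7 = 6 + 138 + 180 = 324.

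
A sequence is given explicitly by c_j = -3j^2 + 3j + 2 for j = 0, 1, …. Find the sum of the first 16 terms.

-3328

Over j = 0..15: Σj = 120, Σj² = 1240.
Total = (-3)·1240 + (3)·120 + (2)·16 = -3328.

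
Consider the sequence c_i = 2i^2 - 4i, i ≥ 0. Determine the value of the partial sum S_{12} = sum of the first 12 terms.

748

Over i = 0..11: Σi = 66, Σi² = 506.
Total = (2)·506 + (-4)·66 = 748.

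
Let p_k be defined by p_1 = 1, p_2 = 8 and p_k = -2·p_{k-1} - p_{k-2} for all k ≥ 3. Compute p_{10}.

Applying the relation repeatedly:
p_3 = -17, p_4 = 26, p_5 = -35, p_6 = 44, p_7 = -53, p_8 = 62, p_9 = -71, p_{10} = 80.
(Characteristic roots are -1 and -1.)

80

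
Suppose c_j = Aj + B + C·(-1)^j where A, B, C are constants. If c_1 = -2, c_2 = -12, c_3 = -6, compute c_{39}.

-78

The three given values yield: A + B - C = -2; 2A + B + C = -12; 3A + B - C = -6.
Subtracting the first from the second: A + 2C = -10.
Subtracting the second from the third: A - 2C = 6.
Solving: C = -4, A = -2, then B = -4.
So c_j = -2·j + (-4) + (-4)·(-1)^j; at j=39 this is -78.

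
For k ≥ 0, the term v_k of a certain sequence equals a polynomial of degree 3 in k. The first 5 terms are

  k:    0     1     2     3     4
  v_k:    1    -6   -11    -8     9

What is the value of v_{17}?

4234

1st diffs: -7, -5, 3, 17.
2nd diffs: 2, 8, 14.
3rd diffs: 6, 6 (constant).
Newton forward-difference form: v_k = 1 + (-7)·C(k,1) + 2·C(k,2) + 6·C(k,3).
At k = 17: k = 17, so v_{17} = 1 - 119 + 272 + 4080 = 4234.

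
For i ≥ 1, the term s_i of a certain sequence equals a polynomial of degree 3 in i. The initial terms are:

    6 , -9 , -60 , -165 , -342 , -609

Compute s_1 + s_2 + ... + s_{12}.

-17748

1st diffs: -15, -51, -105, -177, -267.
2nd diffs: -36, -54, -72, -90.
3rd diffs: -18, -18, -18 (constant).
So s_i = -3i^3 + 6i + 3.
Continuing: …, -984, -1485, -2130, -2937, …, s_{12} = -5109.
Summing i = 1..12 (12 terms) gives -17748.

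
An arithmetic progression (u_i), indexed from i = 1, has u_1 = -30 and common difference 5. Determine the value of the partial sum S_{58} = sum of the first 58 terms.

u_i = -30 + (i - 1)·5.
u_{58} = 255; S = 58·(-30 + 255)/2 = 6525.

6525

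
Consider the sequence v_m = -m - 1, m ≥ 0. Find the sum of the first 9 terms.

Over m = 0..8: Σm = 36.
Total = (-1)·36 + (-1)·9 = -45.

-45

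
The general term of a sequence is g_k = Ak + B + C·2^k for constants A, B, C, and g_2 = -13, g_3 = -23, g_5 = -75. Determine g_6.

At k = 2, 3, 5: 2A + B + 4C = -13; 3A + B + 8C = -23; 5A + B + 32C = -75.
Subtracting the first from the second: A + 4C = -10.
Subtracting the second from the third: 2A + 24C = -52.
Solving: C = -2, A = -2, then B = -1.
So g_k = -2·k + (-1) + (-2)·2^k; at k=6 this is -141.

-141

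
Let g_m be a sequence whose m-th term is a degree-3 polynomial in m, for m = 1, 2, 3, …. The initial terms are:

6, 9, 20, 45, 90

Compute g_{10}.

1st diffs: 3, 11, 25, 45.
2nd diffs: 8, 14, 20.
3rd diffs: 6, 6 (constant).
Newton forward-difference form: g_m = 6 + 3·C(m-1,1) + 8·C(m-1,2) + 6·C(m-1,3).
At m = 10: m-1 = 9, so g_{10} = 6 + 27 + 288 + 504 = 825.

825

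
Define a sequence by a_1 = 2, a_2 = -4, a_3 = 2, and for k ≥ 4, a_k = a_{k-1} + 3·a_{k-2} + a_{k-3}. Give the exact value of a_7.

-54

Step forward from the initial values:
a_4 = -8; a_5 = -6; a_6 = -28; a_7 = -54.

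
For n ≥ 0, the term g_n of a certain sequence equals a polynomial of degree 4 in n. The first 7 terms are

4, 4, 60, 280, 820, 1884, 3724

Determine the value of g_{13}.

1st diffs: 0, 56, 220, 540, 1064, 1840.
2nd diffs: 56, 164, 320, 524, 776.
3rd diffs: 108, 156, 204, 252.
4th diffs: 48, 48, 48 (constant).
Newton forward-difference form: g_n = 4 + 56·C(n,2) + 108·C(n,3) + 48·C(n,4).
At n = 13: n = 13, so g_{13} = 4 + 4368 + 30888 + 34320 = 69580.

69580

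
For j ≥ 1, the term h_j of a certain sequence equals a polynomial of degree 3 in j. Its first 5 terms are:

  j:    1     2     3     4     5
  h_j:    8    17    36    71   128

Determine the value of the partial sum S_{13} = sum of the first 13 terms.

1st diffs: 9, 19, 35, 57.
2nd diffs: 10, 16, 22.
3rd diffs: 6, 6 (constant).
Newton forward-difference form: h_j = 8 + 9·C(j-1,1) + 10·C(j-1,2) + 6·C(j-1,3).
Continuing: …, 213, 332, 491, 696, …, h_{13} = 2096.
Summing j = 1..13 (13 terms) gives 7956.

7956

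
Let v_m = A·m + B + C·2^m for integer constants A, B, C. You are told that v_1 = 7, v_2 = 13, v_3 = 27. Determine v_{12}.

16361

Write the equations: A + B + 2C = 7; 2A + B + 4C = 13; 3A + B + 8C = 27.
Subtracting the first from the second: A + 2C = 6.
Subtracting the second from the third: A + 4C = 14.
Solving: C = 4, A = -2, then B = 1.
Hence v_{12} = -2·12 + 1 + 4·4096 = 16361.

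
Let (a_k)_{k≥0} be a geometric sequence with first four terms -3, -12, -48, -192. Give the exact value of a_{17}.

-51539607552

Common ratio r = 4.
a_k = (-3)·4^(k-0).
a_{17} = (-3)·4^17 = -51539607552.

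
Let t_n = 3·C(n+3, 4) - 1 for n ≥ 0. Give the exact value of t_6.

377

C(9, 4) = 126, so t_6 = 377.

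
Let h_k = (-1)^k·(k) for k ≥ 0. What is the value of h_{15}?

-15

(-1)^15 = -1; k at k=15 is 15; so h_{15} = -15.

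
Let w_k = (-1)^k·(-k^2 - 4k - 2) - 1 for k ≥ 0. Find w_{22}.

-575

(-1)^22 = 1; -k^2 - 4k - 2 at k=22 is -574; so w_{22} = -575.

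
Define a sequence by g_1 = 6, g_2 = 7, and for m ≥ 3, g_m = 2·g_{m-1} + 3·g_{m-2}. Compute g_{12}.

575725

Applying the relation repeatedly:
g_3 = 32; g_4 = 85; g_5 = 266; g_6 = 787; g_7 = 2372; g_8 = 7105; g_9 = 21326; g_{10} = 63967; g_{11} = 191912; g_{12} = 575725.
(Characteristic roots are 3 and -1.)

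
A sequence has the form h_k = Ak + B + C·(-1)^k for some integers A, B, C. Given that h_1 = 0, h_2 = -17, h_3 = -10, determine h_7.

At k = 1, 2, 3: A + B - C = 0; 2A + B + C = -17; 3A + B - C = -10.
Subtracting the first from the second: A + 2C = -17.
Subtracting the second from the third: A - 2C = 7.
Solving: C = -6, A = -5, then B = -1.
Therefore h_7 = -35 + (-1) + (-6)·(-1) = -30.

-30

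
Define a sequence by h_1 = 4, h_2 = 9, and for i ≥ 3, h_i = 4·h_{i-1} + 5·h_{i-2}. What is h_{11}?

Iterate the recurrence:
h_3 = 56  h_4 = 269  h_5 = 1356  h_6 = 6769  h_7 = 33856  h_8 = 169269  h_9 = 846356  h_{10} = 4231769  h_{11} = 21158856.
(Characteristic roots are 5 and -1.)

21158856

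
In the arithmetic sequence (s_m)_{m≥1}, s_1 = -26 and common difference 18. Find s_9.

s_m = -26 + (m - 1)·18.
s_9 = -26 + 8·18 = 118.

118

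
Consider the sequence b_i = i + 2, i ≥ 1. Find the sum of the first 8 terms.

52

Over i = 1..8: Σi = 36.
Total = (1)·36 + (2)·8 = 52.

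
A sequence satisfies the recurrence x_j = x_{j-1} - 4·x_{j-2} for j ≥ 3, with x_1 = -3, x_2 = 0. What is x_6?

-84

Iterate the recurrence:
x_3 = 12; x_4 = 12; x_5 = -36; x_6 = -84.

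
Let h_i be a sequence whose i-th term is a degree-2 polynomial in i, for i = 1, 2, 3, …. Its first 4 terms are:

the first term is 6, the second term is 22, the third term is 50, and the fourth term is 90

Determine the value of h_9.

1st diffs: 16, 28, 40.
2nd diffs: 12, 12 (constant).
Newton forward-difference form: h_i = 6 + 16·C(i-1,1) + 12·C(i-1,2).
At i = 9: i-1 = 8, so h_9 = 6 + 128 + 336 = 470.

470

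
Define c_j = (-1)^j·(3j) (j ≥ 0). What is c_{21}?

-63

(-1)^21 = -1; 3j at j=21 is 63; so c_{21} = -63.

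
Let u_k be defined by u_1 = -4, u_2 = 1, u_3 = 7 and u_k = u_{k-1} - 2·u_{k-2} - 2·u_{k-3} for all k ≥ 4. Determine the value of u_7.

u_4 = 13;  u_5 = -3;  u_6 = -43;  u_7 = -63.

-63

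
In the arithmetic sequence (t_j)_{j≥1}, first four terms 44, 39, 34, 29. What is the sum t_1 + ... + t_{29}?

-754

Common difference d = -5.
t_j = 44 + (j - 1)·(-5).
t_{29} = -96; S = 29·(44 + (-96))/2 = -754.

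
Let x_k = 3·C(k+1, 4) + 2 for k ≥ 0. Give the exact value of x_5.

C(6, 4) = 15, so x_5 = 47.

47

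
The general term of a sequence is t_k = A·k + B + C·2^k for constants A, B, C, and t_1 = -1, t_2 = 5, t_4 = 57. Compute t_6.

The three given values yield: A + B + 2C = -1; 2A + B + 4C = 5; 4A + B + 16C = 57.
Subtracting the first from the second: A + 2C = 6.
Subtracting the second from the third: 2A + 12C = 52.
Solving: C = 5, A = -4, then B = -7.
So t_k = -4·k + (-7) + 5·2^k; at k=6 this is 289.

289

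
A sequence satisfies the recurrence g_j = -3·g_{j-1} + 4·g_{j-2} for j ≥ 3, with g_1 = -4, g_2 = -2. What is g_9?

-26218

Compute successive terms:
g_3 = -10  g_4 = 22  g_5 = -106  g_6 = 406  g_7 = -1642  g_8 = 6550  g_9 = -26218.
(Characteristic roots are 1 and -4.)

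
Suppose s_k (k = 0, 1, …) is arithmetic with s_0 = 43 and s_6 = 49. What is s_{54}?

97

Common difference d = (49 - 43) / (6 - 0) = 1.
s_k = 43 + (k - 0)·1.
s_{54} = 43 + 54·1 = 97.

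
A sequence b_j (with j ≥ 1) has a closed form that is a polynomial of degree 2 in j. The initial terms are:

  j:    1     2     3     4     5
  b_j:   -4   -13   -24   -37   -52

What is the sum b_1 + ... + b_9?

1st diffs: -9, -11, -13, -15.
2nd diffs: -2, -2, -2 (constant).
Newton forward-difference form: b_j = -4 + (-9)·C(j-1,1) + (-2)·C(j-1,2).
Continuing: -69, -88, -109, -132.
Summing j = 1..9 (9 terms) gives -528.

-528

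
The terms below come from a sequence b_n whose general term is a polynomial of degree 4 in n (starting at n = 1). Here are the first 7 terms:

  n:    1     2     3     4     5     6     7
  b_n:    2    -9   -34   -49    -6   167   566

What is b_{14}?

1st diffs: -11, -25, -15, 43, 173, 399.
2nd diffs: -14, 10, 58, 130, 226.
3rd diffs: 24, 48, 72, 96.
4th diffs: 24, 24, 24 (constant).
Newton forward-difference form: b_n = 2 + (-11)·C(n-1,1) + (-14)·C(n-1,2) + 24·C(n-1,3) + 24·C(n-1,4).
At n = 14: n-1 = 13, so b_{14} = 2 - 143 - 1092 + 6864 + 17160 = 22791.

22791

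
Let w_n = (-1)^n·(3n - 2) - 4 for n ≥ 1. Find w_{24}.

66

(-1)^24 = 1; 3n - 2 at n=24 is 70; so w_{24} = 66.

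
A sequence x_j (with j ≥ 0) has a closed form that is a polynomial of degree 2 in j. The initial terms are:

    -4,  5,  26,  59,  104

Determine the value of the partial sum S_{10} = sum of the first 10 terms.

1st diffs: 9, 21, 33, 45.
2nd diffs: 12, 12, 12 (constant).
Newton forward-difference form: x_j = -4 + 9·C(j,1) + 12·C(j,2).
Continuing: …, 161, 230, 311, 404, …, x_9 = 509.
Summing j = 0..9 (10 terms) gives 1805.

1805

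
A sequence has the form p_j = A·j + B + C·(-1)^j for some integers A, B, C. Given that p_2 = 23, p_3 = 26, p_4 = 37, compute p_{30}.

The three given values yield: 2A + B + C = 23; 3A + B - C = 26; 4A + B + C = 37.
Subtracting the first from the second: A - 2C = 3.
Subtracting the second from the third: A + 2C = 11.
Solving: C = 2, A = 7, then B = 7.
Therefore p_{30} = 210 + 7 + 2·1 = 219.

219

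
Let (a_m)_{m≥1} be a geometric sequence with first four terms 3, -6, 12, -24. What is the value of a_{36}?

Common ratio r = -2.
a_m = 3·(-2)^(m-1).
a_{36} = 3·(-2)^35 = -103079215104.

-103079215104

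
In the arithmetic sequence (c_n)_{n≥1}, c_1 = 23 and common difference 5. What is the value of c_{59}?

313

c_n = 23 + (n - 1)·5.
c_{59} = 23 + 58·5 = 313.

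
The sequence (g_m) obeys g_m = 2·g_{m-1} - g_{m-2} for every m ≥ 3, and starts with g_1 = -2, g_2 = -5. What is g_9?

-26

Compute successive terms:
g_3 = -8, g_4 = -11, g_5 = -14, g_6 = -17, g_7 = -20, g_8 = -23, g_9 = -26.
(Characteristic roots are 1 and 1.)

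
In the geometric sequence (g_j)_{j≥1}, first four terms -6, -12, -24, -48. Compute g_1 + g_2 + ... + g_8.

-1530

Common ratio r = 2.
g_j = (-6)·2^(j-1).
S = (-6)·(2^8 - 1)/(2 - 1) = (-6)·(256 - 1)/(1) = -1530.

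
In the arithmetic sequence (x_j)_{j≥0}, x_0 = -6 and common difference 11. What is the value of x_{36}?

x_j = -6 + (j - 0)·11.
x_{36} = -6 + 36·11 = 390.

390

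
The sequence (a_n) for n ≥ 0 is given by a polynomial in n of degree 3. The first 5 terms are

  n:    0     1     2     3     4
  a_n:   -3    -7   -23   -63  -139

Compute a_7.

-703

1st diffs: -4, -16, -40, -76.
2nd diffs: -12, -24, -36.
3rd diffs: -12, -12 (constant).
Newton forward-difference form: a_n = -3 + (-4)·C(n,1) + (-12)·C(n,2) + (-12)·C(n,3).
At n = 7: n = 7, so a_7 = -3 - 28 - 252 - 420 = -703.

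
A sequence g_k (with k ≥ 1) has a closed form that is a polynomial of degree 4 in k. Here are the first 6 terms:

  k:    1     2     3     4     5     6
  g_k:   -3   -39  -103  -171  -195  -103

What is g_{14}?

21369

1st diffs: -36, -64, -68, -24, 92.
2nd diffs: -28, -4, 44, 116.
3rd diffs: 24, 48, 72.
4th diffs: 24, 24 (constant).
Newton forward-difference form: g_k = -3 + (-36)·C(k-1,1) + (-28)·C(k-1,2) + 24·C(k-1,3) + 24·C(k-1,4).
At k = 14: k-1 = 13, so g_{14} = -3 - 468 - 2184 + 6864 + 17160 = 21369.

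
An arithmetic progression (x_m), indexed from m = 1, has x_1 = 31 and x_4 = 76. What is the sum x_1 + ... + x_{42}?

Common difference d = (76 - 31) / (4 - 1) = 15.
x_m = 31 + (m - 1)·15.
x_{42} = 646; S = 42·(31 + 646)/2 = 14217.

14217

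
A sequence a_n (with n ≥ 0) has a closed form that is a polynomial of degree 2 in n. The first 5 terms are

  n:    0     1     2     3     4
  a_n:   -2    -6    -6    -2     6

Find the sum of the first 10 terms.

1st diffs: -4, 0, 4, 8.
2nd diffs: 4, 4, 4 (constant).
So a_n = 2n^2 - 6n - 2.
Continuing: …, 18, 34, 54, 78, …, a_9 = 106.
Summing n = 0..9 (10 terms) gives 280.

280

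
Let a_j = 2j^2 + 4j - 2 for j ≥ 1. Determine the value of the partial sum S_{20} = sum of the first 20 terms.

6540

Over j = 1..20: Σj = 210, Σj² = 2870.
Total = (2)·2870 + (4)·210 + (-2)·20 = 6540.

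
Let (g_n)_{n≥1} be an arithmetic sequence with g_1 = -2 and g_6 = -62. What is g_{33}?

Common difference d = (-62 - (-2)) / (6 - 1) = -12.
g_n = -2 + (n - 1)·(-12).
g_{33} = -2 + 32·(-12) = -386.

-386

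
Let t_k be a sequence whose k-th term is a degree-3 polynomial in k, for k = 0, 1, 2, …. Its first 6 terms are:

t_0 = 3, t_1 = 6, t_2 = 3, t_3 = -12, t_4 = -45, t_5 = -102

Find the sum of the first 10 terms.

-1815

1st diffs: 3, -3, -15, -33, -57.
2nd diffs: -6, -12, -18, -24.
3rd diffs: -6, -6, -6 (constant).
Newton forward-difference form: t_k = 3 + 3·C(k,1) + (-6)·C(k,2) + (-6)·C(k,3).
Continuing: -189, -312, -477, -690.
Summing k = 0..9 (10 terms) gives -1815.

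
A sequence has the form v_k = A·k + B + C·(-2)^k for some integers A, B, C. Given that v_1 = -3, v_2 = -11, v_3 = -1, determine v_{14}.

-16415

Plug in k = 1, 2, 3: A + B - 2C = -3; 2A + B + 4C = -11; 3A + B - 8C = -1.
Subtracting the first from the second: A + 6C = -8.
Subtracting the second from the third: A - 12C = 10.
Solving: C = -1, A = -2, then B = -3.
Hence v_{14} = -2·14 + (-3) + (-1)·16384 = -16415.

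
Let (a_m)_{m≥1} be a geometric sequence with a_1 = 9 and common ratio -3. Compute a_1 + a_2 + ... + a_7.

a_m = 9·(-3)^(m-1).
S = 9·((-3)^7 - 1)/(-3 - 1) = 9·(-2187 - 1)/(-4) = 4923.

4923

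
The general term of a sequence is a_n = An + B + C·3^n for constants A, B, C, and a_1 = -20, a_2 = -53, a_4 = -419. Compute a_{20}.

-17433922067

At n = 1, 2, 4: A + B + 3C = -20; 2A + B + 9C = -53; 4A + B + 81C = -419.
Subtracting the first from the second: A + 6C = -33.
Subtracting the second from the third: 2A + 72C = -366.
Solving: C = -5, A = -3, then B = -2.
Hence a_{20} = -3·20 + (-2) + (-5)·3486784401 = -17433922067.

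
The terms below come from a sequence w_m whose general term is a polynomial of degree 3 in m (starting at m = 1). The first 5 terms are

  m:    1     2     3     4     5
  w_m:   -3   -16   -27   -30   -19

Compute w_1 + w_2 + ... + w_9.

1st diffs: -13, -11, -3, 11.
2nd diffs: 2, 8, 14.
3rd diffs: 6, 6 (constant).
So w_m = m^3 - 5m^2 - 5m + 6.
Continuing: 12, 69, 158, 285.
Summing m = 1..9 (9 terms) gives 429.

429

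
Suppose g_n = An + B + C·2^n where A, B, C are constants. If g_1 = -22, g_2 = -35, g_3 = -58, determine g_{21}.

-10485832

At n = 1, 2, 3: A + B + 2C = -22; 2A + B + 4C = -35; 3A + B + 8C = -58.
Subtracting the first from the second: A + 2C = -13.
Subtracting the second from the third: A + 4C = -23.
Solving: C = -5, A = -3, then B = -9.
Therefore g_{21} = -63 + (-9) + (-5)·2097152 = -10485832.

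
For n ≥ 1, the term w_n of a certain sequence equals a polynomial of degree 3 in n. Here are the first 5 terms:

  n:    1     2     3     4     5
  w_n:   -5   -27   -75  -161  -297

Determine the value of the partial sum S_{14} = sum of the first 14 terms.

1st diffs: -22, -48, -86, -136.
2nd diffs: -26, -38, -50.
3rd diffs: -12, -12 (constant).
Newton forward-difference form: w_n = -5 + (-22)·C(n-1,1) + (-26)·C(n-1,2) + (-12)·C(n-1,3).
Continuing: …, -495, -767, -1125, -1581, …, w_{14} = -5751.
Summing n = 1..14 (14 terms) gives -23548.

-23548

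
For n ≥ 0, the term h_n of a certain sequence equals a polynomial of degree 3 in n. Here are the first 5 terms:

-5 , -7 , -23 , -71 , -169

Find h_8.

-1421

1st diffs: -2, -16, -48, -98.
2nd diffs: -14, -32, -50.
3rd diffs: -18, -18 (constant).
Newton forward-difference form: h_n = -5 + (-2)·C(n,1) + (-14)·C(n,2) + (-18)·C(n,3).
At n = 8: n = 8, so h_8 = -5 - 16 - 392 - 1008 = -1421.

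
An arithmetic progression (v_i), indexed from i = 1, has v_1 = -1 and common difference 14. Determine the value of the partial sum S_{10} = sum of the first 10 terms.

v_i = -1 + (i - 1)·14.
v_{10} = 125; S = 10·(-1 + 125)/2 = 620.

620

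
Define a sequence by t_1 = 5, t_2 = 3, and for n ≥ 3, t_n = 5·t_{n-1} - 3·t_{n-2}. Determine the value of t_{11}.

Compute successive terms:
t_3 = 0, t_4 = -9, t_5 = -45, t_6 = -198, t_7 = -855, t_8 = -3681, t_9 = -15840, t_{10} = -68157, t_{11} = -293265.

-293265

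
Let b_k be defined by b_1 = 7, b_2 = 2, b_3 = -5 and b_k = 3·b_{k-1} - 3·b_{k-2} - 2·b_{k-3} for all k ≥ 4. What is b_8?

Applying the relation repeatedly:
b_4 = -35, b_5 = -94, b_6 = -167, b_7 = -149, b_8 = 242.

242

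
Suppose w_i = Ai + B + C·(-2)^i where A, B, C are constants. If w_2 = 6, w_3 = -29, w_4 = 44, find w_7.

Plug in i = 2, 3, 4: 2A + B + 4C = 6; 3A + B - 8C = -29; 4A + B + 16C = 44.
Subtracting the first from the second: A - 12C = -35.
Subtracting the second from the third: A + 24C = 73.
Solving: C = 3, A = 1, then B = -8.
So w_i = 1·i + (-8) + 3·(-2)^i; at i=7 this is -385.

-385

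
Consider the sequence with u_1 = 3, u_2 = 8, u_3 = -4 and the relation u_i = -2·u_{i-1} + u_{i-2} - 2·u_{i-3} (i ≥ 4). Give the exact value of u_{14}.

243330

Step forward from the initial values:
u_4 = 10; u_5 = -40; u_6 = 98; …; u_{11} = -12944; u_{12} = 34418; u_{13} = -91512; u_{14} = 243330.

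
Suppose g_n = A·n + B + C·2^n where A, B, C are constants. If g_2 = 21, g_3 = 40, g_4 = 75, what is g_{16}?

262191

Write the equations: 2A + B + 4C = 21; 3A + B + 8C = 40; 4A + B + 16C = 75.
Subtracting the first from the second: A + 4C = 19.
Subtracting the second from the third: A + 8C = 35.
Solving: C = 4, A = 3, then B = -1.
Therefore g_{16} = 48 + (-1) + 4·65536 = 262191.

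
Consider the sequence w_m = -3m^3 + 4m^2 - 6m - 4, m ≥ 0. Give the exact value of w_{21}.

w_{21} = -3·21^3 + 4·21^2 - 6·21 - 4 = -26149.

-26149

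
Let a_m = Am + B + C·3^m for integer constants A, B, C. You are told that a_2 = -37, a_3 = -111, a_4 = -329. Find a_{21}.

-41841412851

At m = 2, 3, 4: 2A + B + 9C = -37; 3A + B + 27C = -111; 4A + B + 81C = -329.
Subtracting the first from the second: A + 18C = -74.
Subtracting the second from the third: A + 54C = -218.
Solving: C = -4, A = -2, then B = 3.
Therefore a_{21} = -42 + 3 + (-4)·10460353203 = -41841412851.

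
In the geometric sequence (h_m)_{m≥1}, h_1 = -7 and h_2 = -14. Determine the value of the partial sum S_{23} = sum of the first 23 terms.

-58720249

Common ratio r = 2.
h_m = (-7)·2^(m-1).
S = (-7)·(2^23 - 1)/(2 - 1) = (-7)·(8388608 - 1)/(1) = -58720249.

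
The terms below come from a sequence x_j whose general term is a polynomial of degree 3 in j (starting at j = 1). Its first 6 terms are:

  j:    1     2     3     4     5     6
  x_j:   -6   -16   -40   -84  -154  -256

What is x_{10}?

-1104

1st diffs: -10, -24, -44, -70, -102.
2nd diffs: -14, -20, -26, -32.
3rd diffs: -6, -6, -6 (constant).
So x_j = -j^3 - j^2 - 4.
Evaluating at j = 10 gives x_{10} = -1104.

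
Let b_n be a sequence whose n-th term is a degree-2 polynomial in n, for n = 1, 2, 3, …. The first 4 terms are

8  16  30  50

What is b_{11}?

1st diffs: 8, 14, 20.
2nd diffs: 6, 6 (constant).
So b_n = 3n^2 - n + 6.
Evaluating at n = 11 gives b_{11} = 358.

358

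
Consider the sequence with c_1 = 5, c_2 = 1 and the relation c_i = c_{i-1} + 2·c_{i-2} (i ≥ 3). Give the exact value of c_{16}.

Iterate the recurrence:
c_3 = 11; c_4 = 13; c_5 = 35; …; c_{13} = 8195; c_{14} = 16381; c_{15} = 32771; c_{16} = 65533.
(Characteristic roots are 2 and -1.)

65533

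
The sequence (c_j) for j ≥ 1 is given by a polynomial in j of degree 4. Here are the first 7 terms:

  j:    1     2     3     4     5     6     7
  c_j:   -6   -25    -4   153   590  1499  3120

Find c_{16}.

113109

1st diffs: -19, 21, 157, 437, 909, 1621.
2nd diffs: 40, 136, 280, 472, 712.
3rd diffs: 96, 144, 192, 240.
4th diffs: 48, 48, 48 (constant).
Newton forward-difference form: c_j = -6 + (-19)·C(j-1,1) + 40·C(j-1,2) + 96·C(j-1,3) + 48·C(j-1,4).
At j = 16: j-1 = 15, so c_{16} = -6 - 285 + 4200 + 43680 + 65520 = 113109.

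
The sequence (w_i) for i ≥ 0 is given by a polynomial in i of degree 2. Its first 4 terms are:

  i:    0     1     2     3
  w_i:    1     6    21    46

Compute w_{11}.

606

1st diffs: 5, 15, 25.
2nd diffs: 10, 10 (constant).
Newton forward-difference form: w_i = 1 + 5·C(i,1) + 10·C(i,2).
At i = 11: i = 11, so w_{11} = 1 + 55 + 550 = 606.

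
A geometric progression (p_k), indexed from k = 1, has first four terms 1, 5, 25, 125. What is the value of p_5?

625

Common ratio r = 5.
p_k = 1·5^(k-1).
p_5 = 1·5^4 = 625.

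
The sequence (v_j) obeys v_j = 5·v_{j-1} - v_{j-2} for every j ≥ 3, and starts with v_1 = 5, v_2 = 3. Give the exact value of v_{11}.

Step forward from the initial values:
v_3 = 10  v_4 = 47  v_5 = 225  v_6 = 1078  v_7 = 5165  v_8 = 24747  v_9 = 118570  v_{10} = 568103  v_{11} = 2721945.

2721945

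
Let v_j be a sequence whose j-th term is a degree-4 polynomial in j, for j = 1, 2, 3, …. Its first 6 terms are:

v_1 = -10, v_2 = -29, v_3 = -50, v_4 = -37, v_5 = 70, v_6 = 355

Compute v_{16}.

1st diffs: -19, -21, 13, 107, 285.
2nd diffs: -2, 34, 94, 178.
3rd diffs: 36, 60, 84.
4th diffs: 24, 24 (constant).
So v_j = j^4 - 4j^3 - 2j^2 - 5.
Evaluating at j = 16 gives v_{16} = 48635.

48635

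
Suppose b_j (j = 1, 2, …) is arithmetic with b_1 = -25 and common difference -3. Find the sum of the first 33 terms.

-2409

b_j = -25 + (j - 1)·(-3).
b_{33} = -121; S = 33·(-25 + (-121))/2 = -2409.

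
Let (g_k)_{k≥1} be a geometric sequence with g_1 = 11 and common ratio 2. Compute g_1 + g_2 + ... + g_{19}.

5767157

g_k = 11·2^(k-1).
S = 11·(2^19 - 1)/(2 - 1) = 11·(524288 - 1)/(1) = 5767157.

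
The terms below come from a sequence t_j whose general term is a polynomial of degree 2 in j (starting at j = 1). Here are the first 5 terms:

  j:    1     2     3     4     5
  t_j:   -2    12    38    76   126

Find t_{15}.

1286

1st diffs: 14, 26, 38, 50.
2nd diffs: 12, 12, 12 (constant).
Newton forward-difference form: t_j = -2 + 14·C(j-1,1) + 12·C(j-1,2).
At j = 15: j-1 = 14, so t_{15} = -2 + 196 + 1092 = 1286.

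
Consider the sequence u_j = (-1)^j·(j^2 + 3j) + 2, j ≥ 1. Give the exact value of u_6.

(-1)^6 = 1; j^2 + 3j at j=6 is 54; so u_6 = 56.

56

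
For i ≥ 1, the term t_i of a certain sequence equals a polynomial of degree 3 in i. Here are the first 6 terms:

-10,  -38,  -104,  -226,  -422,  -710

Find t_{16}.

-12610

1st diffs: -28, -66, -122, -196, -288.
2nd diffs: -38, -56, -74, -92.
3rd diffs: -18, -18, -18 (constant).
Newton forward-difference form: t_i = -10 + (-28)·C(i-1,1) + (-38)·C(i-1,2) + (-18)·C(i-1,3).
At i = 16: i-1 = 15, so t_{16} = -10 - 420 - 3990 - 8190 = -12610.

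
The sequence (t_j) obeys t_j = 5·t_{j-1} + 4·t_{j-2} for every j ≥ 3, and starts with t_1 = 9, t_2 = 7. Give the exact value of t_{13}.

2453832279

Iterate the recurrence:
t_3 = 71  t_4 = 383  t_5 = 2199  …  t_{10} = 13239247  t_{11} = 75484391  t_{12} = 430378943  t_{13} = 2453832279.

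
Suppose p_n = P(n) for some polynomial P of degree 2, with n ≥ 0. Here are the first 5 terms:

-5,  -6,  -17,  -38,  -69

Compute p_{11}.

1st diffs: -1, -11, -21, -31.
2nd diffs: -10, -10, -10 (constant).
Newton forward-difference form: p_n = -5 + (-1)·C(n,1) + (-10)·C(n,2).
At n = 11: n = 11, so p_{11} = -5 - 11 - 550 = -566.

-566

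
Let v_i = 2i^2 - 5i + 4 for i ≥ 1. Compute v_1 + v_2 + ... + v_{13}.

Over i = 1..13: Σi = 91, Σi² = 819.
Total = (2)·819 + (-5)·91 + (4)·13 = 1235.

1235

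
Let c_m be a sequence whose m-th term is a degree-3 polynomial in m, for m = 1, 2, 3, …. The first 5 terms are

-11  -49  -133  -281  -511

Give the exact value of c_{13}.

1st diffs: -38, -84, -148, -230.
2nd diffs: -46, -64, -82.
3rd diffs: -18, -18 (constant).
Newton forward-difference form: c_m = -11 + (-38)·C(m-1,1) + (-46)·C(m-1,2) + (-18)·C(m-1,3).
At m = 13: m-1 = 12, so c_{13} = -11 - 456 - 3036 - 3960 = -7463.

-7463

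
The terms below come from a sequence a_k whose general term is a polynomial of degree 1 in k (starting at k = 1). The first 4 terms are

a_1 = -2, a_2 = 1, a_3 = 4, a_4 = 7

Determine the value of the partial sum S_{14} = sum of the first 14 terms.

1st diffs: 3, 3, 3 (constant).
So a_k = 3k - 5.
Continuing: …, 10, 13, 16, 19, …, a_{14} = 37.
Summing k = 1..14 (14 terms) gives 245.

245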